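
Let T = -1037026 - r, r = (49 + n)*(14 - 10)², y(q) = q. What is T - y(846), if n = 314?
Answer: -1043680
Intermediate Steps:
r = 5808 (r = (49 + 314)*(14 - 10)² = 363*4² = 363*16 = 5808)
T = -1042834 (T = -1037026 - 1*5808 = -1037026 - 5808 = -1042834)
T - y(846) = -1042834 - 1*846 = -1042834 - 846 = -1043680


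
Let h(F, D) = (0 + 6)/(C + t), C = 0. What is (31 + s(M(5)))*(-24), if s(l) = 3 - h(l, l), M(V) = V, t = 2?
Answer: -744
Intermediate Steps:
h(F, D) = 3 (h(F, D) = (0 + 6)/(0 + 2) = 6/2 = 6*(½) = 3)
s(l) = 0 (s(l) = 3 - 1*3 = 3 - 3 = 0)
(31 + s(M(5)))*(-24) = (31 + 0)*(-24) = 31*(-24) = -744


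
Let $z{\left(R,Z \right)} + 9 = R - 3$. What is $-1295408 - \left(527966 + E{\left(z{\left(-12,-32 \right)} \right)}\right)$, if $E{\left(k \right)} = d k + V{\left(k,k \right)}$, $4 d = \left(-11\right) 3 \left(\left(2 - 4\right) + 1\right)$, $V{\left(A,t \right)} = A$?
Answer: $-1823152$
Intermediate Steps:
$z{\left(R,Z \right)} = -12 + R$ ($z{\left(R,Z \right)} = -9 + \left(R - 3\right) = -9 + \left(-3 + R\right) = -12 + R$)
$d = \frac{33}{4}$ ($d = \frac{\left(-11\right) 3 \left(\left(2 - 4\right) + 1\right)}{4} = \frac{\left(-33\right) \left(-2 + 1\right)}{4} = \frac{\left(-33\right) \left(-1\right)}{4} = \frac{1}{4} \cdot 33 = \frac{33}{4} \approx 8.25$)
$E{\left(k \right)} = \frac{37 k}{4}$ ($E{\left(k \right)} = \frac{33 k}{4} + k = \frac{37 k}{4}$)
$-1295408 - \left(527966 + E{\left(z{\left(-12,-32 \right)} \right)}\right) = -1295408 - \left(527966 + \frac{37 \left(-12 - 12\right)}{4}\right) = -1295408 - \left(527966 + \frac{37}{4} \left(-24\right)\right) = -1295408 - 527744 = -1823152$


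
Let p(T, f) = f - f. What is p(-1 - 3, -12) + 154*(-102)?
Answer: -15708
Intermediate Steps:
p(T, f) = 0
p(-1 - 3, -12) + 154*(-102) = 0 + 154*(-102) = 0 - 15708 = -15708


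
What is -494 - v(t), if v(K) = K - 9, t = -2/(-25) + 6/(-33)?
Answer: -133347/275 ≈ -484.90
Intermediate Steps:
t = -28/275 (t = -2*(-1/25) + 6*(-1/33) = 2/25 - 2/11 = -28/275 ≈ -0.10182)
v(K) = -9 + K
-494 - v(t) = -494 - (-9 - 28/275) = -494 - 1*(-2503/275) = -494 + 2503/275 = -133347/275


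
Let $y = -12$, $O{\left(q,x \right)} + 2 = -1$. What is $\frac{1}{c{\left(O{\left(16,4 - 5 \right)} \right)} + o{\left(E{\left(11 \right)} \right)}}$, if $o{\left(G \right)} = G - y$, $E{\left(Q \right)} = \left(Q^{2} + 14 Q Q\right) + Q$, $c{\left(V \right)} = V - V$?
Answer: $\frac{1}{1838} \approx 0.00054407$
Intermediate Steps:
$O{\left(q,x \right)} = -3$ ($O{\left(q,x \right)} = -2 - 1 = -3$)
$c{\left(V \right)} = 0$
$E{\left(Q \right)} = Q + 15 Q^{2}$ ($E{\left(Q \right)} = \left(Q^{2} + 14 Q^{2}\right) + Q = 15 Q^{2} + Q = Q + 15 Q^{2}$)
$o{\left(G \right)} = 12 + G$ ($o{\left(G \right)} = G - -12 = G + 12 = 12 + G$)
$\frac{1}{c{\left(O{\left(16,4 - 5 \right)} \right)} + o{\left(E{\left(11 \right)} \right)}} = \frac{1}{0 + \left(12 + 11 \left(1 + 15 \cdot 11\right)\right)} = \frac{1}{0 + \left(12 + 11 \left(1 + 165\right)\right)} = \frac{1}{0 + \left(12 + 11 \cdot 166\right)} = \frac{1}{0 + \left(12 + 1826\right)} = \frac{1}{0 + 1838} = \frac{1}{1838}$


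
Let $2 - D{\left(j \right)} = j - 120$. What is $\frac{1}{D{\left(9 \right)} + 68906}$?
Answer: $\frac{1}{69019} \approx 1.4489 \cdot 10^{-5}$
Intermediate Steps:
$D{\left(j \right)} = 122 - j$ ($D{\left(j \right)} = 2 - \left(j - 120\right) = 2 - \left(-120 + j\right) = 122 - j$)
$\frac{1}{D{\left(9 \right)} + 68906} = \frac{1}{\left(122 - 9\right) + 68906} = \frac{1}{113 + 68906} = \frac{1}{69019}$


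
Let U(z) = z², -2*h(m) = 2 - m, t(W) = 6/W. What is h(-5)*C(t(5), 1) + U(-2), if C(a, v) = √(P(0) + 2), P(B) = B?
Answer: 4 - 7*√2/2 ≈ -0.94975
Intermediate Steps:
h(m) = -1 + m/2 (h(m) = -(2 - m)/2 = -1 + m/2)
C(a, v) = √2 (C(a, v) = √(0 + 2) = √2)
h(-5)*C(t(5), 1) + U(-2) = (-1 + (½)*(-5))*√2 + (-2)² = (-1 - 5/2)*√2 + 4 = -7*√2/2 + 4 = 4 - 7*√2/2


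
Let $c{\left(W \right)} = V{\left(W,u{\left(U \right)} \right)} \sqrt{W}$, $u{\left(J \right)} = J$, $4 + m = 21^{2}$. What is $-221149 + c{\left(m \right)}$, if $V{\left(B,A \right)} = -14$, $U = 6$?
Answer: $-221149 - 14 \sqrt{437} \approx -2.2144 \cdot 10^{5}$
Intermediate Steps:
$m = 437$ ($m = -4 + 21^{2} = -4 + 441 = 437$)
$c{\left(W \right)} = - 14 \sqrt{W}$
$-221149 + c{\left(m \right)} = -221149 - 14 \sqrt{437}$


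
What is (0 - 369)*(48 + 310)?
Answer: -132102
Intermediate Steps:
(0 - 369)*(48 + 310) = -369*358 = -132102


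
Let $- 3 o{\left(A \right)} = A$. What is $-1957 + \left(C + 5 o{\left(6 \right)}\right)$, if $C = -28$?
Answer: $-1995$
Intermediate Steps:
$o{\left(A \right)} = - \frac{A}{3}$
$-1957 + \left(C + 5 o{\left(6 \right)}\right) = -1957 - \left(28 - 5 \left(\left(- \frac{1}{3}\right) 6\right)\right) = -1957 + \left(-28 + 5 \left(-2\right)\right) = -1957 - 38 = -1995$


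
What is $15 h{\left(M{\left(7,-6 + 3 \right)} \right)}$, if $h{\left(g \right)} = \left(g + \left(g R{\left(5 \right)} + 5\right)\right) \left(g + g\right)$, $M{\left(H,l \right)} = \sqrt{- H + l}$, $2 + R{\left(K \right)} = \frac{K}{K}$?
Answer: $150 i \sqrt{10} \approx 474.34 i$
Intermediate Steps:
$R{\left(K \right)} = -1$ ($R{\left(K \right)} = -2 + \frac{K}{K} = -2 + 1 = -1$)
$M{\left(H,l \right)} = \sqrt{l - H}$
$h{\left(g \right)} = 10 g$ ($h{\left(g \right)} = \left(g + \left(g \left(-1\right) + 5\right)\right) \left(g + g\right) = \left(g - \left(-5 + g\right)\right) 2 g = 5 \cdot 2 g = 10 g$)
$15 h{\left(M{\left(7,-6 + 3 \right)} \right)} = 15 \cdot 10 \sqrt{\left(-6 + 3\right) - 7} = 15 \cdot 10 \sqrt{-3 - 7} = 15 \cdot 10 \sqrt{-10} = 15 \cdot 10 i \sqrt{10} = 150 i \sqrt{10}$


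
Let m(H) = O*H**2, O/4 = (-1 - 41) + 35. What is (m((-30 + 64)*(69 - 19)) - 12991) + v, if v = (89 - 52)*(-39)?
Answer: -80934434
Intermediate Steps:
O = -28 (O = 4*((-1 - 41) + 35) = 4*(-42 + 35) = 4*(-7) = -28)
v = -1443 (v = 37*(-39) = -1443)
m(H) = -28*H**2
(m((-30 + 64)*(69 - 19)) - 12991) + v = (-28*(-30 + 64)**2*(69 - 19)**2 - 12991) - 1443 = (-28*(34*50)**2 - 12991) - 1443 = (-28*1700**2 - 12991) - 1443 = (-28*2890000 - 12991) - 1443 = (-80920000 - 12991) - 1443 = -80932991 - 1443 = -80934434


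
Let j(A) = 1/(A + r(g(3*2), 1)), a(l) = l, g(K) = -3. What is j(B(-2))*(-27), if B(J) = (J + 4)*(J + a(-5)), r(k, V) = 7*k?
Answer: 27/35 ≈ 0.77143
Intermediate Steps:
B(J) = (-5 + J)*(4 + J) (B(J) = (J + 4)*(J - 5) = (4 + J)*(-5 + J) = (-5 + J)*(4 + J))
j(A) = 1/(-21 + A) (j(A) = 1/(A + 7*(-3)) = 1/(A - 21) = 1/(-21 + A))
j(B(-2))*(-27) = -27/(-21 + (-20 + (-2)² - 1*(-2))) = -27/(-21 + (-20 + 4 + 2)) = -27/(-21 - 14) = -27/(-35) = -1/35*(-27) = 27/35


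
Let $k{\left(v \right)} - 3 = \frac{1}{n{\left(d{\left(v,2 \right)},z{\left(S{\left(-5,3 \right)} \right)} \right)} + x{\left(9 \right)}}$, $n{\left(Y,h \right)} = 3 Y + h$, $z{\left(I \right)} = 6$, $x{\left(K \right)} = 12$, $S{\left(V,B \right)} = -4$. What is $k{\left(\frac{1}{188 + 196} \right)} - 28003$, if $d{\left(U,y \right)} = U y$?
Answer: $- \frac{32283936}{1153} \approx -28000.0$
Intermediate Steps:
$n{\left(Y,h \right)} = h + 3 Y$
$k{\left(v \right)} = 3 + \frac{1}{18 + 6 v}$ ($k{\left(v \right)} = 3 + \frac{1}{\left(6 + 3 v 2\right) + 12} = 3 + \frac{1}{\left(6 + 3 \cdot 2 v\right) + 12} = 3 + \frac{1}{\left(6 + 6 v\right) + 12} = 3 + \frac{1}{18 + 6 v}$)
$k{\left(\frac{1}{188 + 196} \right)} - 28003 = \frac{55 + \frac{18}{188 + 196}}{6 \left(3 + \frac{1}{188 + 196}\right)} - 28003 = \frac{55 + \frac{18}{384}}{6 \left(3 + \frac{1}{384}\right)} - 28003 = \frac{55 + 18 \cdot \frac{1}{384}}{6 \left(3 + \frac{1}{384}\right)} - 28003 = \frac{55 + \frac{3}{64}}{6 \cdot \frac{1153}{384}} - 28003 = \frac{1}{6} \cdot \frac{384}{1153} \cdot \frac{3523}{64} - 28003 = \frac{3523}{1153} - 28003 = - \frac{32283936}{1153}$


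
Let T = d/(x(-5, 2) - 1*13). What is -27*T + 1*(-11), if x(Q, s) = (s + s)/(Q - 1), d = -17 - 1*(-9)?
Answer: -1099/41 ≈ -26.805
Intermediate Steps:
d = -8 (d = -17 + 9 = -8)
x(Q, s) = 2*s/(-1 + Q) (x(Q, s) = (2*s)/(-1 + Q) = 2*s/(-1 + Q))
T = 24/41 (T = -8/(2*2/(-1 - 5) - 1*13) = -8/(2*2/(-6) - 13) = -8/(2*2*(-⅙) - 13) = -8/(-⅔ - 13) = -8/(-41/3) = -8*(-3/41) = 24/41 ≈ 0.58537)
-27*T + 1*(-11) = -27*24/41 + 1*(-11) = -648/41 - 11 = -1099/41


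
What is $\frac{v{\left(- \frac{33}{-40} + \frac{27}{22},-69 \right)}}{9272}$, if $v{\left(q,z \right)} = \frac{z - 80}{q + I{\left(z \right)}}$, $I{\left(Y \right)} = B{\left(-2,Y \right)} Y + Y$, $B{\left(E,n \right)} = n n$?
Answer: $\frac{8195}{167560590303} \approx 4.8908 \cdot 10^{-8}$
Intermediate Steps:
$B{\left(E,n \right)} = n^{2}$
$I{\left(Y \right)} = Y + Y^{3}$ ($I{\left(Y \right)} = Y^{2} Y + Y = Y^{3} + Y = Y + Y^{3}$)
$v{\left(q,z \right)} = \frac{-80 + z}{q + z + z^{3}}$ ($v{\left(q,z \right)} = \frac{z - 80}{q + \left(z + z^{3}\right)} = \frac{-80 + z}{q + z + z^{3}}$)
$\frac{v{\left(- \frac{33}{-40} + \frac{27}{22},-69 \right)}}{9272} = \frac{\frac{1}{\left(- \frac{33}{-40} + \frac{27}{22}\right) - 69 + \left(-69\right)^{3}} \left(-80 - 69\right)}{9272} = \frac{1}{\left(\left(-33\right) \left(- \frac{1}{40}\right) + 27 \cdot \frac{1}{22}\right) - 69 - 328509} \left(-149\right) \frac{1}{9272} = \frac{1}{\left(\frac{33}{40} + \frac{27}{22}\right) - 69 - 328509} \left(-149\right) \frac{1}{9272} = \frac{1}{\frac{903}{440} - 69 - 328509} \left(-149\right) \frac{1}{9272} = \frac{1}{- \frac{144573417}{440}} \left(-149\right) \frac{1}{9272} = \left(- \frac{440}{144573417}\right) \left(-149\right) \frac{1}{9272} = \frac{65560}{144573417} \cdot \frac{1}{9272} = \frac{8195}{167560590303}$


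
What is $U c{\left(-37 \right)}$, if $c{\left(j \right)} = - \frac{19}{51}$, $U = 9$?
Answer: $- \frac{57}{17} \approx -3.3529$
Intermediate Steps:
$c{\left(j \right)} = - \frac{19}{51}$ ($c{\left(j \right)} = \left(-19\right) \frac{1}{51} = - \frac{19}{51}$)
$U c{\left(-37 \right)} = 9 \left(- \frac{19}{51}\right) = - \frac{57}{17}$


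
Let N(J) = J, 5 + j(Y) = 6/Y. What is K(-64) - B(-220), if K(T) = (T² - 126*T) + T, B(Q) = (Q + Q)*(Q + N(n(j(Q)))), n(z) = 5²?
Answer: -73704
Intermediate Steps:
j(Y) = -5 + 6/Y
n(z) = 25
B(Q) = 2*Q*(25 + Q) (B(Q) = (Q + Q)*(Q + 25) = (2*Q)*(25 + Q) = 2*Q*(25 + Q))
K(T) = T² - 125*T
K(-64) - B(-220) = -64*(-125 - 64) - 2*(-220)*(25 - 220) = -64*(-189) - 2*(-220)*(-195) = 12096 - 1*85800 = 12096 - 85800 = -73704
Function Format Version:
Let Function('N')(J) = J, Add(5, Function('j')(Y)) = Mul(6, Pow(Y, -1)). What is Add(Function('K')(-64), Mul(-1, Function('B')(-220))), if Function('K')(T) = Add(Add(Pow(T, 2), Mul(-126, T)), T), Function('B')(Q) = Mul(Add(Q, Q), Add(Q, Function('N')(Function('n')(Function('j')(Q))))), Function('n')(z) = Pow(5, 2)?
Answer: -73704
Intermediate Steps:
Function('j')(Y) = Add(-5, Mul(6, Pow(Y, -1)))
Function('n')(z) = 25
Function('B')(Q) = Mul(2, Q, Add(25, Q)) (Function('B')(Q) = Mul(Add(Q, Q), Add(Q, 25)) = Mul(Mul(2, Q), Add(25, Q)) = Mul(2, Q, Add(25, Q)))
Function('K')(T) = Add(Pow(T, 2), Mul(-125, T))
Add(Function('K')(-64), Mul(-1, Function('B')(-220))) = Add(Mul(-64, Add(-125, -64)), Mul(-1, Mul(2, -220, Add(25, -220)))) = Add(Mul(-64, -189), Mul(-1, Mul(2, -220, -195))) = Add(12096, Mul(-1, 85800)) = Add(12096, -85800) = -73704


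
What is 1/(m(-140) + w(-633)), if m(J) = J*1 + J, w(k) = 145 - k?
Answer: 1/498 ≈ 0.0020080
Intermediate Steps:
m(J) = 2*J (m(J) = J + J = 2*J)
1/(m(-140) + w(-633)) = 1/(2*(-140) + (145 - 1*(-633))) = 1/(-280 + (145 + 633)) = 1/(-280 + 778) = 1/498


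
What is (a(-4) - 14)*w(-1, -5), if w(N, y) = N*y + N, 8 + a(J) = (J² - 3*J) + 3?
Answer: 36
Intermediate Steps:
a(J) = -5 + J² - 3*J (a(J) = -8 + ((J² - 3*J) + 3) = -8 + (3 + J² - 3*J) = -5 + J² - 3*J)
w(N, y) = N + N*y
(a(-4) - 14)*w(-1, -5) = ((-5 + (-4)² - 3*(-4)) - 14)*(-(1 - 5)) = ((-5 + 16 + 12) - 14)*(-1*(-4)) = (23 - 14)*4 = 9*4 = 36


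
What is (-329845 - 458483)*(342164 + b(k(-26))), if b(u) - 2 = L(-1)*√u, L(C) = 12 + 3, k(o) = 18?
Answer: -269739038448 - 35474760*√2 ≈ -2.6979e+11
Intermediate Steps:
L(C) = 15
b(u) = 2 + 15*√u
(-329845 - 458483)*(342164 + b(k(-26))) = (-329845 - 458483)*(342164 + (2 + 15*√18)) = -788328*(342164 + (2 + 15*(3*√2))) = -788328*(342164 + (2 + 45*√2)) = -788328*(342166 + 45*√2) = -269739038448 - 35474760*√2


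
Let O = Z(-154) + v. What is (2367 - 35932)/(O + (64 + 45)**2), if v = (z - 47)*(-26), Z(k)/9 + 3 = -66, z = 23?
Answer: -33565/11884 ≈ -2.8244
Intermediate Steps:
Z(k) = -621 (Z(k) = -27 + 9*(-66) = -27 - 594 = -621)
v = 624 (v = (23 - 47)*(-26) = -24*(-26) = 624)
O = 3 (O = -621 + 624 = 3)
(2367 - 35932)/(O + (64 + 45)**2) = (2367 - 35932)/(3 + (64 + 45)**2) = -33565/(3 + 109**2) = -33565/(3 + 11881) = -33565/11884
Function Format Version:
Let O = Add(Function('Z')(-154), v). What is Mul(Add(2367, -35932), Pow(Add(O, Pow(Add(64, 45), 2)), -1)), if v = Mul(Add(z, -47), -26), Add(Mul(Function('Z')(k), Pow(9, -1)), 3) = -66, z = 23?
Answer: Rational(-33565, 11884) ≈ -2.8244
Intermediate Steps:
Function('Z')(k) = -621 (Function('Z')(k) = Add(-27, Mul(9, -66)) = Add(-27, -594) = -621)
v = 624 (v = Mul(Add(23, -47), -26) = Mul(-24, -26) = 624)
O = 3 (O = Add(-621, 624) = 3)
Mul(Add(2367, -35932), Pow(Add(O, Pow(Add(64, 45), 2)), -1)) = Mul(Add(2367, -35932), Pow(Add(3, Pow(Add(64, 45), 2)), -1)) = Mul(-33565, Pow(Add(3, Pow(109, 2)), -1)) = Mul(-33565, Pow(Add(3, 11881), -1)) = Mul(-33565, Pow(11884, -1)) = Mul(-33565, Rational(1, 11884)) = Rational(-33565, 11884)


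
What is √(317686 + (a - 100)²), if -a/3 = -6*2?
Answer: √321782 ≈ 567.26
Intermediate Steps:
a = 36 (a = -(-18)*2 = -3*(-12) = 36)
√(317686 + (a - 100)²) = √(317686 + (36 - 100)²) = √(317686 + (-64)²) = √(317686 + 4096) = √321782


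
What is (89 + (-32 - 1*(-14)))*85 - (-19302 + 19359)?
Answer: 5978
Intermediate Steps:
(89 + (-32 - 1*(-14)))*85 - (-19302 + 19359) = (89 + (-32 + 14))*85 - 1*57 = (89 - 18)*85 - 57 = 71*85 - 57 = 6035 - 57 = 5978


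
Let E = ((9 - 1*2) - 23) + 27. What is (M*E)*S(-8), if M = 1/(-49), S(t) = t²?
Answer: -704/49 ≈ -14.367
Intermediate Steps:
M = -1/49 ≈ -0.020408
E = 11 (E = ((9 - 2) - 23) + 27 = (7 - 23) + 27 = -16 + 27 = 11)
(M*E)*S(-8) = -1/49*11*(-8)² = -11/49*64 = -704/49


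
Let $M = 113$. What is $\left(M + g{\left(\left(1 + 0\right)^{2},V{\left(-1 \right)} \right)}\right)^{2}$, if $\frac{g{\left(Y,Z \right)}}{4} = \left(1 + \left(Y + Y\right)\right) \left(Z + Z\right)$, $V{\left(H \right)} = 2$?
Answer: $25921$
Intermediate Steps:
$g{\left(Y,Z \right)} = 8 Z \left(1 + 2 Y\right)$ ($g{\left(Y,Z \right)} = 4 \left(1 + \left(Y + Y\right)\right) \left(Z + Z\right) = 4 \left(1 + 2 Y\right) 2 Z = 4 \cdot 2 Z \left(1 + 2 Y\right) = 8 Z \left(1 + 2 Y\right)$)
$\left(M + g{\left(\left(1 + 0\right)^{2},V{\left(-1 \right)} \right)}\right)^{2} = \left(113 + 8 \cdot 2 \left(1 + 2 \left(1 + 0\right)^{2}\right)\right)^{2} = \left(113 + 8 \cdot 2 \left(1 + 2 \cdot 1^{2}\right)\right)^{2} = \left(113 + 8 \cdot 2 \left(1 + 2 \cdot 1\right)\right)^{2} = \left(113 + 8 \cdot 2 \left(1 + 2\right)\right)^{2} = \left(113 + 8 \cdot 2 \cdot 3\right)^{2} = \left(113 + 48\right)^{2} = 161^{2} = 25921$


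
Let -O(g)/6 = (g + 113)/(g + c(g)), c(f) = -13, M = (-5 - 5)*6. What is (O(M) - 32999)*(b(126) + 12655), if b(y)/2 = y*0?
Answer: -30480946895/73 ≈ -4.1755e+8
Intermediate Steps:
M = -60 (M = -10*6 = -60)
O(g) = -6*(113 + g)/(-13 + g) (O(g) = -6*(g + 113)/(g - 13) = -6*(113 + g)/(-13 + g))
b(y) = 0 (b(y) = 2*(y*0) = 2*0 = 0)
(O(M) - 32999)*(b(126) + 12655) = (6*(-113 - 1*(-60))/(-13 - 60) - 32999)*(0 + 12655) = (6*(-113 + 60)/(-73) - 32999)*12655 = (6*(-1/73)*(-53) - 32999)*12655 = (318/73 - 32999)*12655 = -2408609/73*12655 = -30480946895/73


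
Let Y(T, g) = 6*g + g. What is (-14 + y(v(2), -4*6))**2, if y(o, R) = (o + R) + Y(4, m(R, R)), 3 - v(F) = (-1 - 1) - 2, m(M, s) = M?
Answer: 39601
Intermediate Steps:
v(F) = 7 (v(F) = 3 - ((-1 - 1) - 2) = 3 - (-2 - 2) = 3 - 1*(-4) = 3 + 4 = 7)
Y(T, g) = 7*g
y(o, R) = o + 8*R (y(o, R) = (o + R) + 7*R = (R + o) + 7*R = o + 8*R)
(-14 + y(v(2), -4*6))**2 = (-14 + (7 + 8*(-4*6)))**2 = (-14 + (7 + 8*(-24)))**2 = (-14 + (7 - 192))**2 = (-14 - 185)**2 = (-199)**2 = 39601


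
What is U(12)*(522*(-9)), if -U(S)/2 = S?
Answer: 112752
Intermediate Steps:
U(S) = -2*S
U(12)*(522*(-9)) = (-2*12)*(522*(-9)) = -24*(-4698) = 112752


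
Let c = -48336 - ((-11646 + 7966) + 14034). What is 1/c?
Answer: -1/58690 ≈ -1.7039e-5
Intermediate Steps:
c = -58690 (c = -48336 - (-3680 + 14034) = -48336 - 1*10354 = -48336 - 10354 = -58690)
1/c = 1/(-58690) = -1/58690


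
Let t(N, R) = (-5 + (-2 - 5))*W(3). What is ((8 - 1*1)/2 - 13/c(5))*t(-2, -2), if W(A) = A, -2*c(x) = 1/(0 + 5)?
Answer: -4806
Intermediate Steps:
c(x) = -⅒ (c(x) = -1/(2*(0 + 5)) = -½/5 = -½*⅕ = -⅒)
t(N, R) = -36 (t(N, R) = (-5 + (-2 - 5))*3 = (-5 - 7)*3 = -12*3 = -36)
((8 - 1*1)/2 - 13/c(5))*t(-2, -2) = ((8 - 1*1)/2 - 13/(-⅒))*(-36) = ((8 - 1)*(½) - 13*(-10))*(-36) = (7*(½) + 130)*(-36) = (7/2 + 130)*(-36) = (267/2)*(-36) = -4806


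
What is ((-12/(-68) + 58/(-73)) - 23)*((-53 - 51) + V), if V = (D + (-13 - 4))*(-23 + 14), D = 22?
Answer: 4367190/1241 ≈ 3519.1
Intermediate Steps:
V = -45 (V = (22 + (-13 - 4))*(-23 + 14) = (22 - 17)*(-9) = 5*(-9) = -45)
((-12/(-68) + 58/(-73)) - 23)*((-53 - 51) + V) = ((-12/(-68) + 58/(-73)) - 23)*((-53 - 51) - 45) = ((-12*(-1/68) + 58*(-1/73)) - 23)*(-104 - 45) = ((3/17 - 58/73) - 23)*(-149) = (-767/1241 - 23)*(-149) = -29310/1241*(-149) = 4367190/1241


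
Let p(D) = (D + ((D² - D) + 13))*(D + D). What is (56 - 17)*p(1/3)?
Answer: 3068/9 ≈ 340.89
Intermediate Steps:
p(D) = 2*D*(13 + D²) (p(D) = (D + (13 + D² - D))*(2*D) = (13 + D²)*(2*D) = 2*D*(13 + D²))
(56 - 17)*p(1/3) = (56 - 17)*(2*(13 + (1/3)²)/3) = 39*(2*(⅓)*(13 + (⅓)²)) = 39*(2*(⅓)*(13 + ⅑)) = 39*(2*(⅓)*(118/9)) = 39*(236/27) = 3068/9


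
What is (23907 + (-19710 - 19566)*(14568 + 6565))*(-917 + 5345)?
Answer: -3675221406828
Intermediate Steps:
(23907 + (-19710 - 19566)*(14568 + 6565))*(-917 + 5345) = (23907 - 39276*21133)*4428 = (23907 - 830019708)*4428 = -829995801*4428 = -3675221406828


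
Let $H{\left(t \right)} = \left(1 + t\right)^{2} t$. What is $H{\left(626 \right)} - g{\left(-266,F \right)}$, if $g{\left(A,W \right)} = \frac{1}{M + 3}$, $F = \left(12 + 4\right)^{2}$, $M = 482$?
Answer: $\frac{119357895689}{485} \approx 2.461 \cdot 10^{8}$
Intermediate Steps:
$H{\left(t \right)} = t \left(1 + t\right)^{2}$
$F = 256$ ($F = 16^{2} = 256$)
$g{\left(A,W \right)} = \frac{1}{485}$ ($g{\left(A,W \right)} = \frac{1}{482 + 3} = \frac{1}{485}$)
$H{\left(626 \right)} - g{\left(-266,F \right)} = 626 \left(1 + 626\right)^{2} - \frac{1}{485} = 626 \cdot 627^{2} - \frac{1}{485} = 626 \cdot 393129 - \frac{1}{485} = 246098754 - \frac{1}{485} = \frac{119357895689}{485}$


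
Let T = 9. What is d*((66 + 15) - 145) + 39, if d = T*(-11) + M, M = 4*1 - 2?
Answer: 6247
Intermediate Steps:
M = 2 (M = 4 - 2 = 2)
d = -97 (d = 9*(-11) + 2 = -99 + 2 = -97)
d*((66 + 15) - 145) + 39 = -97*((66 + 15) - 145) + 39 = -97*(81 - 145) + 39 = -97*(-64) + 39 = 6208 + 39 = 6247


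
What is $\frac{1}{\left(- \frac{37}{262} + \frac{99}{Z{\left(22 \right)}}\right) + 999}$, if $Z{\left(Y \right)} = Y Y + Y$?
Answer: $\frac{3013}{3010151} \approx 0.0010009$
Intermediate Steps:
$Z{\left(Y \right)} = Y + Y^{2}$ ($Z{\left(Y \right)} = Y^{2} + Y = Y + Y^{2}$)
$\frac{1}{\left(- \frac{37}{262} + \frac{99}{Z{\left(22 \right)}}\right) + 999} = \frac{1}{\left(- \frac{37}{262} + \frac{99}{22 \left(1 + 22\right)}\right) + 999} = \frac{1}{\left(\left(-37\right) \frac{1}{262} + \frac{99}{22 \cdot 23}\right) + 999} = \frac{1}{\left(- \frac{37}{262} + \frac{99}{506}\right) + 999} = \frac{1}{\left(- \frac{37}{262} + 99 \cdot \frac{1}{506}\right) + 999} = \frac{1}{\left(- \frac{37}{262} + \frac{9}{46}\right) + 999} = \frac{1}{\frac{164}{3013} + 999} = \frac{1}{\frac{3010151}{3013}} = \frac{3013}{3010151}$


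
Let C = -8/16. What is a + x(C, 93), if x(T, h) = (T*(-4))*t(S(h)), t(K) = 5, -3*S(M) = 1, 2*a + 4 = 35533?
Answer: 35549/2 ≈ 17775.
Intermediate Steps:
a = 35529/2 (a = -2 + (1/2)*35533 = -2 + 35533/2 = 35529/2 ≈ 17765.)
S(M) = -1/3 (S(M) = -1/3*1 = -1/3)
C = -1/2 (C = -8*1/16 = -1/2 ≈ -0.50000)
x(T, h) = -20*T (x(T, h) = (T*(-4))*5 = -4*T*5 = -20*T)
a + x(C, 93) = 35529/2 - 20*(-1/2) = 35529/2 + 10 = 35549/2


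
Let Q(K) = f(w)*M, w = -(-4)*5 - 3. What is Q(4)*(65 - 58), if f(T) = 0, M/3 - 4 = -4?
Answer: 0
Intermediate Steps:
w = 17 (w = -4*(-5) - 3 = 20 - 3 = 17)
M = 0 (M = 12 + 3*(-4) = 12 - 12 = 0)
Q(K) = 0 (Q(K) = 0*0 = 0)
Q(4)*(65 - 58) = 0*(65 - 58) = 0*7 = 0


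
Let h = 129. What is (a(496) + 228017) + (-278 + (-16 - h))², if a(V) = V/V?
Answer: 406947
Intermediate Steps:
a(V) = 1
(a(496) + 228017) + (-278 + (-16 - h))² = (1 + 228017) + (-278 + (-16 - 1*129))² = 228018 + (-278 + (-16 - 129))² = 228018 + (-278 - 145)² = 228018 + (-423)² = 228018 + 178929 = 406947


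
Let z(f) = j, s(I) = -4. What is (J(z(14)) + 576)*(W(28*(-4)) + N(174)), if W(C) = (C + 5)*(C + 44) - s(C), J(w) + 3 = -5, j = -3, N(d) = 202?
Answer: 4249776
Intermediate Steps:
z(f) = -3
J(w) = -8 (J(w) = -3 - 5 = -8)
W(C) = 4 + (5 + C)*(44 + C) (W(C) = (C + 5)*(C + 44) - 1*(-4) = (5 + C)*(44 + C) + 4 = 4 + (5 + C)*(44 + C))
(J(z(14)) + 576)*(W(28*(-4)) + N(174)) = (-8 + 576)*((224 + (28*(-4))**2 + 49*(28*(-4))) + 202) = 568*((224 + (-112)**2 + 49*(-112)) + 202) = 568*((224 + 12544 - 5488) + 202) = 568*(7280 + 202) = 568*7482 = 4249776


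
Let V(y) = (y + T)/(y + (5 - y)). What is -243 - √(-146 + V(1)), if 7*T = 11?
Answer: -243 - 2*I*√44555/35 ≈ -243.0 - 12.062*I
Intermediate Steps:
T = 11/7 (T = (⅐)*11 = 11/7 ≈ 1.5714)
V(y) = 11/35 + y/5 (V(y) = (y + 11/7)/(y + (5 - y)) = (11/7 + y)/5 = (11/7 + y)*(⅕) = 11/35 + y/5)
-243 - √(-146 + V(1)) = -243 - √(-146 + (11/35 + (⅕)*1)) = -243 - √(-146 + (11/35 + ⅕)) = -243 - √(-146 + 18/35) = -243 - √(-5092/35) = -243 - 2*I*√44555/35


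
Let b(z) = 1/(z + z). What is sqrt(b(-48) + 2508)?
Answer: sqrt(1444602)/24 ≈ 50.080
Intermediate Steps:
b(z) = 1/(2*z)
sqrt(b(-48) + 2508) = sqrt((1/2)/(-48) + 2508) = sqrt((1/2)*(-1/48) + 2508) = sqrt(-1/96 + 2508) = sqrt(240767/96) = sqrt(1444602)/24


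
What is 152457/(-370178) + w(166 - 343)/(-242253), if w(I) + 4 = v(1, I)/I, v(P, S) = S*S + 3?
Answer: -725034423533/1763642377002 ≈ -0.41110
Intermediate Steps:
v(P, S) = 3 + S² (v(P, S) = S² + 3 = 3 + S²)
w(I) = -4 + (3 + I²)/I
152457/(-370178) + w(166 - 343)/(-242253) = 152457/(-370178) + (-4 + (166 - 343) + 3/(166 - 343))/(-242253) = 152457*(-1/370178) + (-4 - 177 + 3/(-177))*(-1/242253) = -152457/370178 + (-4 - 177 + 3*(-1/177))*(-1/242253) = -152457/370178 + (-4 - 177 - 1/59)*(-1/242253) = -152457/370178 - 10680/59*(-1/242253) = -152457/370178 + 3560/4764309 = -725034423533/1763642377002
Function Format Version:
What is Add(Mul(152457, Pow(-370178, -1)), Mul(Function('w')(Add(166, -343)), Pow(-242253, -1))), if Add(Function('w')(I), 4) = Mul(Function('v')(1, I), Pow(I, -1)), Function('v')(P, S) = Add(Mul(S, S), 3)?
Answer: Rational(-725034423533, 1763642377002) ≈ -0.41110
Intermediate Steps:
Function('v')(P, S) = Add(3, Pow(S, 2)) (Function('v')(P, S) = Add(Pow(S, 2), 3) = Add(3, Pow(S, 2)))
Function('w')(I) = Add(-4, Mul(Pow(I, -1), Add(3, Pow(I, 2)))) (Function('w')(I) = Add(-4, Mul(Add(3, Pow(I, 2)), Pow(I, -1))) = Add(-4, Mul(Pow(I, -1), Add(3, Pow(I, 2)))))
Add(Mul(152457, Pow(-370178, -1)), Mul(Function('w')(Add(166, -343)), Pow(-242253, -1))) = Add(Mul(152457, Pow(-370178, -1)), Mul(Add(-4, Add(166, -343), Mul(3, Pow(Add(166, -343), -1))), Pow(-242253, -1))) = Add(Mul(152457, Rational(-1, 370178)), Mul(Add(-4, -177, Mul(3, Pow(-177, -1))), Rational(-1, 242253))) = Add(Rational(-152457, 370178), Mul(Add(-4, -177, Mul(3, Rational(-1, 177))), Rational(-1, 242253))) = Add(Rational(-152457, 370178), Mul(Add(-4, -177, Rational(-1, 59)), Rational(-1, 242253))) = Add(Rational(-152457, 370178), Mul(Rational(-10680, 59), Rational(-1, 242253))) = Add(Rational(-152457, 370178), Rational(3560, 4764309)) = Rational(-725034423533, 1763642377002)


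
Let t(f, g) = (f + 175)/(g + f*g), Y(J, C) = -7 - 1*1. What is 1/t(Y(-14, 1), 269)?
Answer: -1883/167 ≈ -11.275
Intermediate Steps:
Y(J, C) = -8 (Y(J, C) = -7 - 1 = -8)
t(f, g) = (175 + f)/(g + f*g)
1/t(Y(-14, 1), 269) = 1/((175 - 8)/(269*(1 - 8))) = 1/((1/269)*167/(-7)) = 1/((1/269)*(-⅐)*167) = 1/(-167/1883) = -1883/167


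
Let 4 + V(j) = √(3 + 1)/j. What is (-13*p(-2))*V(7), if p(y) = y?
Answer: -676/7 ≈ -96.571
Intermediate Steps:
V(j) = -4 + 2/j (V(j) = -4 + √(3 + 1)/j = -4 + √4/j = -4 + 2/j)
(-13*p(-2))*V(7) = (-13*(-2))*(-4 + 2/7) = 26*(-4 + 2*(⅐)) = 26*(-4 + 2/7) = 26*(-26/7) = -676/7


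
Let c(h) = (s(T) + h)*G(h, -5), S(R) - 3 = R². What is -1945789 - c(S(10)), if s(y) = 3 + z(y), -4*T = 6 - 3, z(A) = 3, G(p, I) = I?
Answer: -1945244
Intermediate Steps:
S(R) = 3 + R²
T = -¾ (T = -(6 - 3)/4 = -¼*3 = -¾ ≈ -0.75000)
s(y) = 6 (s(y) = 3 + 3 = 6)
c(h) = -30 - 5*h (c(h) = (6 + h)*(-5) = -30 - 5*h)
-1945789 - c(S(10)) = -1945789 - (-30 - 5*(3 + 10²)) = -1945789 - (-30 - 5*(3 + 100)) = -1945789 - (-30 - 5*103) = -1945789 - (-30 - 515) = -1945789 - 1*(-545) = -1945789 + 545 = -1945244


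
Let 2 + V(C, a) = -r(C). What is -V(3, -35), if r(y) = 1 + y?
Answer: 6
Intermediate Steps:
V(C, a) = -3 - C (V(C, a) = -2 - (1 + C) = -2 + (-1 - C) = -3 - C)
-V(3, -35) = -(-3 - 1*3) = -(-3 - 3) = -1*(-6) = 6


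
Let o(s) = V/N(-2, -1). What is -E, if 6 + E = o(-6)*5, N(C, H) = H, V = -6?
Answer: -24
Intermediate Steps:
o(s) = 6 (o(s) = -6/(-1) = -6*(-1) = 6)
E = 24 (E = -6 + 6*5 = -6 + 30 = 24)
-E = -1*24 = -24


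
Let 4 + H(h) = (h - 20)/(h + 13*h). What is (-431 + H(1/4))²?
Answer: 38056561/196 ≈ 1.9417e+5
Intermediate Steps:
H(h) = -4 + (-20 + h)/(14*h) (H(h) = -4 + (h - 20)/(h + 13*h) = -4 + (-20 + h)/((14*h)) = -4 + (-20 + h)*(1/(14*h)) = -4 + (-20 + h)/(14*h))
(-431 + H(1/4))² = (-431 + 5*(-4 - 11/4)/(14*(1/4)))² = (-431 + 5*(-4 - 11*¼)/(14*(¼)))² = (-431 + (5/14)*4*(-4 - 11/4))² = (-431 + (5/14)*4*(-27/4))² = (-431 - 135/14)² = (-6169/14)² = 38056561/196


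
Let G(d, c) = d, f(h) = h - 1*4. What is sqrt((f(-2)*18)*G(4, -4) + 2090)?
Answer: sqrt(1658) ≈ 40.719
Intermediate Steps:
f(h) = -4 + h (f(h) = h - 4 = -4 + h)
sqrt((f(-2)*18)*G(4, -4) + 2090) = sqrt(((-4 - 2)*18)*4 + 2090) = sqrt(-6*18*4 + 2090) = sqrt(-108*4 + 2090) = sqrt(-432 + 2090) = sqrt(1658)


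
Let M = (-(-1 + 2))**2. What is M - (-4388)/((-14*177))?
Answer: -955/1239 ≈ -0.77078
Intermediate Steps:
M = 1 (M = (-1*1)**2 = (-1)**2 = 1)
M - (-4388)/((-14*177)) = 1 - (-4388)/((-14*177)) = 1 - (-4388)/(-2478) = 1 - (-4388)*(-1)/2478 = 1 - 1*2194/1239 = 1 - 2194/1239 = -955/1239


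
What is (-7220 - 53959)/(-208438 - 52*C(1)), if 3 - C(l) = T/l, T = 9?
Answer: 61179/208126 ≈ 0.29395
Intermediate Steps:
C(l) = 3 - 9/l
(-7220 - 53959)/(-208438 - 52*C(1)) = (-7220 - 53959)/(-208438 - 52*(3 - 9/1)) = -61179/(-208438 - 52*(3 - 9*1)) = -61179/(-208438 - 52*(3 - 9)) = -61179/(-208438 - 52*(-6)) = -61179/(-208438 + 312) = -61179/(-208126) = -61179*(-1/208126) = 61179/208126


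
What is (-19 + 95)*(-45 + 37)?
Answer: -608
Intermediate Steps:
(-19 + 95)*(-45 + 37) = 76*(-8) = -608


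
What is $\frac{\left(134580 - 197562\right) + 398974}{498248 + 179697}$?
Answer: $\frac{335992}{677945} \approx 0.4956$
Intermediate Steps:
$\frac{\left(134580 - 197562\right) + 398974}{498248 + 179697} = \frac{\left(134580 - 197562\right) + 398974}{677945} = \left(-62982 + 398974\right) \frac{1}{677945} = 335992 \cdot \frac{1}{677945} = \frac{335992}{677945}$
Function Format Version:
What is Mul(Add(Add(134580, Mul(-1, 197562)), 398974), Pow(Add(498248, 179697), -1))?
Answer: Rational(335992, 677945) ≈ 0.49560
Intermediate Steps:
Mul(Add(Add(134580, Mul(-1, 197562)), 398974), Pow(Add(498248, 179697), -1)) = Mul(Add(Add(134580, -197562), 398974), Pow(677945, -1)) = Mul(Add(-62982, 398974), Rational(1, 677945)) = Mul(335992, Rational(1, 677945)) = Rational(335992, 677945)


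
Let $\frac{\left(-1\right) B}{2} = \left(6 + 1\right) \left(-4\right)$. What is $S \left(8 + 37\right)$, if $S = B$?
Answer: $2520$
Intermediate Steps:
$B = 56$ ($B = - 2 \left(6 + 1\right) \left(-4\right) = - 2 \cdot 7 \left(-4\right) = \left(-2\right) \left(-28\right) = 56$)
$S = 56$
$S \left(8 + 37\right) = 56 \left(8 + 37\right) = 56 \cdot 45 = 2520$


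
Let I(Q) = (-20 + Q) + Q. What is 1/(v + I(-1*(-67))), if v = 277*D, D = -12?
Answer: -1/3210 ≈ -0.00031153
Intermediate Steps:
I(Q) = -20 + 2*Q
v = -3324 (v = 277*(-12) = -3324)
1/(v + I(-1*(-67))) = 1/(-3324 + (-20 + 2*(-1*(-67)))) = 1/(-3324 + (-20 + 2*67)) = 1/(-3324 + (-20 + 134)) = 1/(-3324 + 114) = 1/(-3210) = -1/3210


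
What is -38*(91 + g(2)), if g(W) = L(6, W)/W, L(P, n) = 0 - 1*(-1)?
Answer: -3477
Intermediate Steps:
L(P, n) = 1 (L(P, n) = 0 + 1 = 1)
g(W) = 1/W
-38*(91 + g(2)) = -38*(91 + 1/2) = -38*(91 + ½) = -38*183/2 = -3477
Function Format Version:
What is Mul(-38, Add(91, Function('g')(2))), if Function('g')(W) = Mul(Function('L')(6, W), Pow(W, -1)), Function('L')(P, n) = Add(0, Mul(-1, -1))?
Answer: -3477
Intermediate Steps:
Function('L')(P, n) = 1 (Function('L')(P, n) = Add(0, 1) = 1)
Function('g')(W) = Pow(W, -1) (Function('g')(W) = Mul(1, Pow(W, -1)) = Pow(W, -1))
Mul(-38, Add(91, Function('g')(2))) = Mul(-38, Add(91, Pow(2, -1))) = Mul(-38, Add(91, Rational(1, 2))) = Mul(-38, Rational(183, 2)) = -3477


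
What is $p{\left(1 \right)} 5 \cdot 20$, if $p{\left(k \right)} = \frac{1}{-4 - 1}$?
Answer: $-20$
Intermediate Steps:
$p{\left(k \right)} = - \frac{1}{5}$ ($p{\left(k \right)} = \frac{1}{-5} = - \frac{1}{5}$)
$p{\left(1 \right)} 5 \cdot 20 = \left(- \frac{1}{5}\right) 5 \cdot 20 = \left(-1\right) 20 = -20$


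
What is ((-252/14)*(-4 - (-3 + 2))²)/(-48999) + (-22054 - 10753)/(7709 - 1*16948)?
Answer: 536335637/150900587 ≈ 3.5542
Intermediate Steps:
((-252/14)*(-4 - (-3 + 2))²)/(-48999) + (-22054 - 10753)/(7709 - 1*16948) = ((-252/14)*(-4 - 1*(-1))²)*(-1/48999) - 32807/(7709 - 16948) = ((-7*18/7)*(-4 + 1)²)*(-1/48999) - 32807/(-9239) = -18*(-3)²*(-1/48999) - 32807*(-1/9239) = -18*9*(-1/48999) + 32807/9239 = -162*(-1/48999) + 32807/9239 = 54/16333 + 32807/9239 = 536335637/150900587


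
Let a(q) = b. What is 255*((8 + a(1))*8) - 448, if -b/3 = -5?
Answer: 46472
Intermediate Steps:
b = 15 (b = -3*(-5) = 15)
a(q) = 15
255*((8 + a(1))*8) - 448 = 255*((8 + 15)*8) - 448 = 255*(23*8) - 448 = 255*184 - 448 = 46920 - 448 = 46472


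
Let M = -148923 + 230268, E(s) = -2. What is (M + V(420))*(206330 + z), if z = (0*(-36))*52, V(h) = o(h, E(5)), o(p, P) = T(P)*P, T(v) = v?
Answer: 16784739170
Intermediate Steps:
o(p, P) = P² (o(p, P) = P*P = P²)
V(h) = 4 (V(h) = (-2)² = 4)
z = 0 (z = 0*52 = 0)
M = 81345
(M + V(420))*(206330 + z) = (81345 + 4)*(206330 + 0) = 81349*206330 = 16784739170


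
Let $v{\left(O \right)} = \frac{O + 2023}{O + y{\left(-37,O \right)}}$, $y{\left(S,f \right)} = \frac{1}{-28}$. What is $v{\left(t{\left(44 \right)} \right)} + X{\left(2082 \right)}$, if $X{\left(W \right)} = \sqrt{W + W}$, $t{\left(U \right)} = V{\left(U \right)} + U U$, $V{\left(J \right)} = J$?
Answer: $\frac{112084}{55439} + 2 \sqrt{1041} \approx 66.551$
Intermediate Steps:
$y{\left(S,f \right)} = - \frac{1}{28}$
$t{\left(U \right)} = U + U^{2}$ ($t{\left(U \right)} = U + U U = U + U^{2}$)
$X{\left(W \right)} = \sqrt{2} \sqrt{W}$ ($X{\left(W \right)} = \sqrt{2 W} = \sqrt{2} \sqrt{W}$)
$v{\left(O \right)} = \frac{2023 + O}{- \frac{1}{28} + O}$ ($v{\left(O \right)} = \frac{O + 2023}{O - \frac{1}{28}} = \frac{2023 + O}{- \frac{1}{28} + O}$)
$v{\left(t{\left(44 \right)} \right)} + X{\left(2082 \right)} = \frac{28 \left(2023 + 44 \left(1 + 44\right)\right)}{-1 + 28 \cdot 44 \left(1 + 44\right)} + \sqrt{2} \sqrt{2082} = \frac{28 \left(2023 + 44 \cdot 45\right)}{-1 + 28 \cdot 44 \cdot 45} + 2 \sqrt{1041} = \frac{28 \left(2023 + 1980\right)}{-1 + 28 \cdot 1980} + 2 \sqrt{1041} = 28 \frac{1}{-1 + 55440} \cdot 4003 + 2 \sqrt{1041} = 28 \cdot \frac{1}{55439} \cdot 4003 + 2 \sqrt{1041} = \frac{112084}{55439} + 2 \sqrt{1041}$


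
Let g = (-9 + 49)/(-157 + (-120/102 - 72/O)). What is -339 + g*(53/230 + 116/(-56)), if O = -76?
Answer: -2767965027/8176385 ≈ -338.53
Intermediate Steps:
g = -2584/10157 (g = (-9 + 49)/(-157 + (-120/102 - 72/(-76))) = 40/(-157 + (-120*1/102 - 72*(-1/76))) = 40/(-157 + (-20/17 + 18/19)) = 40/(-157 - 74/323) = 40/(-50785/323) = 40*(-323/50785) = -2584/10157 ≈ -0.25441)
-339 + g*(53/230 + 116/(-56)) = -339 - 2584*(53/230 + 116/(-56))/10157 = -339 - 2584*(53*(1/230) + 116*(-1/56))/10157 = -339 - 2584*(53/230 - 29/14)/10157 = -339 - 2584/10157*(-1482/805) = -339 + 3829488/8176385 = -2767965027/8176385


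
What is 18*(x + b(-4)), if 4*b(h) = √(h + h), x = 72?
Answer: 1296 + 9*I*√2 ≈ 1296.0 + 12.728*I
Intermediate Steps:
b(h) = √2*√h/4 (b(h) = √(h + h)/4 = √(2*h)/4 = (√2*√h)/4 = √2*√h/4)
18*(x + b(-4)) = 18*(72 + √2*√(-4)/4) = 18*(72 + √2*(2*I)/4) = 18*(72 + I*√2/2) = 1296 + 9*I*√2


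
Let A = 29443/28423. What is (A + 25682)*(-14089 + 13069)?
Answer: -744588707580/28423 ≈ -2.6197e+7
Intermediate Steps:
A = 29443/28423 (A = 29443*(1/28423) = 29443/28423 ≈ 1.0359)
(A + 25682)*(-14089 + 13069) = (29443/28423 + 25682)*(-14089 + 13069) = (729988929/28423)*(-1020) = -744588707580/28423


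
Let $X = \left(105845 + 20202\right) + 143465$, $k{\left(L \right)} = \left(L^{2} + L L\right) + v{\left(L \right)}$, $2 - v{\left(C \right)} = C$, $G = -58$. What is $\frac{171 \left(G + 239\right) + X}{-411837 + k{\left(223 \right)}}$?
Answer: $- \frac{300463}{312600} \approx -0.96117$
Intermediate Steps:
$v{\left(C \right)} = 2 - C$
$k{\left(L \right)} = 2 - L + 2 L^{2}$ ($k{\left(L \right)} = \left(L^{2} + L L\right) - \left(-2 + L\right) = \left(L^{2} + L^{2}\right) - \left(-2 + L\right) = 2 L^{2} - \left(-2 + L\right) = 2 - L + 2 L^{2}$)
$X = 269512$ ($X = 126047 + 143465 = 269512$)
$\frac{171 \left(G + 239\right) + X}{-411837 + k{\left(223 \right)}} = \frac{171 \left(-58 + 239\right) + 269512}{-411837 + \left(2 - 223 + 2 \cdot 223^{2}\right)} = \frac{171 \cdot 181 + 269512}{-411837 + \left(2 - 223 + 2 \cdot 49729\right)} = \frac{30951 + 269512}{-411837 + \left(2 - 223 + 99458\right)} = \frac{300463}{-411837 + 99237} = \frac{300463}{-312600} = 300463 \left(- \frac{1}{312600}\right) = - \frac{300463}{312600}$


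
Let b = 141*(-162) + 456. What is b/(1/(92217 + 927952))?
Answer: -22837503234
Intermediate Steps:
b = -22386 (b = -22842 + 456 = -22386)
b/(1/(92217 + 927952)) = -22386/(1/(92217 + 927952)) = -22386/(1/1020169) = -22386/1/1020169 = -22386*1020169 = -22837503234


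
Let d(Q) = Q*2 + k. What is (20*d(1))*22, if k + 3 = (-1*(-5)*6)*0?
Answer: -440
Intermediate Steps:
k = -3 (k = -3 + (-1*(-5)*6)*0 = -3 + (5*6)*0 = -3 + 30*0 = -3 + 0 = -3)
d(Q) = -3 + 2*Q (d(Q) = Q*2 - 3 = 2*Q - 3 = -3 + 2*Q)
(20*d(1))*22 = (20*(-3 + 2*1))*22 = (20*(-3 + 2))*22 = (20*(-1))*22 = -20*22 = -440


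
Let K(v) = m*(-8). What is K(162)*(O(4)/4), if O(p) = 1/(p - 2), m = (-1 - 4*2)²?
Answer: -81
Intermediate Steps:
m = 81 (m = (-1 - 8)² = (-9)² = 81)
O(p) = 1/(-2 + p)
K(v) = -648 (K(v) = 81*(-8) = -648)
K(162)*(O(4)/4) = -648/((-2 + 4)*4) = -648/(2*4) = -324/4 = -648*⅛ = -81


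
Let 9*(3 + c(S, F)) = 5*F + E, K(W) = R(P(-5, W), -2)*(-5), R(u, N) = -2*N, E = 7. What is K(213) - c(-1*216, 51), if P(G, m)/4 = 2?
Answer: -415/9 ≈ -46.111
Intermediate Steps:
P(G, m) = 8 (P(G, m) = 4*2 = 8)
K(W) = -20 (K(W) = -2*(-2)*(-5) = 4*(-5) = -20)
c(S, F) = -20/9 + 5*F/9 (c(S, F) = -3 + (5*F + 7)/9 = -3 + (7 + 5*F)/9 = -3 + (7/9 + 5*F/9) = -20/9 + 5*F/9)
K(213) - c(-1*216, 51) = -20 - (-20/9 + (5/9)*51) = -20 - (-20/9 + 85/3) = -20 - 1*235/9 = -20 - 235/9 = -415/9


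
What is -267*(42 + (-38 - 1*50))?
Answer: 12282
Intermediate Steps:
-267*(42 + (-38 - 1*50)) = -267*(42 + (-38 - 50)) = -267*(42 - 88) = -267*(-46) = 12282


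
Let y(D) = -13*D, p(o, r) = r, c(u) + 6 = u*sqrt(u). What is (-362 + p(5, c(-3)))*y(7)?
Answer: 33488 + 273*I*sqrt(3) ≈ 33488.0 + 472.85*I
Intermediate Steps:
c(u) = -6 + u**(3/2) (c(u) = -6 + u*sqrt(u) = -6 + u**(3/2))
(-362 + p(5, c(-3)))*y(7) = (-362 + (-6 + (-3)**(3/2)))*(-13*7) = (-362 + (-6 - 3*I*sqrt(3)))*(-91) = (-368 - 3*I*sqrt(3))*(-91) = 33488 + 273*I*sqrt(3)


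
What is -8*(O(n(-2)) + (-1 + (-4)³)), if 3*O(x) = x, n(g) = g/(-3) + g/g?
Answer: 4640/9 ≈ 515.56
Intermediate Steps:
n(g) = 1 - g/3 (n(g) = g*(-⅓) + 1 = -g/3 + 1 = 1 - g/3)
O(x) = x/3
-8*(O(n(-2)) + (-1 + (-4)³)) = -8*((1 - ⅓*(-2))/3 + (-1 + (-4)³)) = -8*((1 + ⅔)/3 + (-1 - 64)) = -8*((⅓)*(5/3) - 65) = -8*(5/9 - 65) = -8*(-580/9) = 4640/9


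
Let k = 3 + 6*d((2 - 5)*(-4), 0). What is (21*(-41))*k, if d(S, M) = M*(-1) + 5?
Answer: -28413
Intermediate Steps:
d(S, M) = 5 - M (d(S, M) = -M + 5 = 5 - M)
k = 33 (k = 3 + 6*(5 - 1*0) = 3 + 6*(5 + 0) = 3 + 6*5 = 3 + 30 = 33)
(21*(-41))*k = (21*(-41))*33 = -861*33 = -28413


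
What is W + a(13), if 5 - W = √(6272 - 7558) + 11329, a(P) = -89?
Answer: -11413 - I*√1286 ≈ -11413.0 - 35.861*I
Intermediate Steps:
W = -11324 - I*√1286 (W = 5 - (√(6272 - 7558) + 11329) = 5 - (√(-1286) + 11329) = 5 - (I*√1286 + 11329) = 5 - (11329 + I*√1286) = 5 + (-11329 - I*√1286) = -11324 - I*√1286 ≈ -11324.0 - 35.861*I)
W + a(13) = (-11324 - I*√1286) - 89 = -11413 - I*√1286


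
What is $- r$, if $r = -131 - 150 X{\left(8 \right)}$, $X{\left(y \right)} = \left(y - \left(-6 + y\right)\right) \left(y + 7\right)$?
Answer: $13631$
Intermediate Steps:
$X{\left(y \right)} = 42 + 6 y$ ($X{\left(y \right)} = 6 \left(7 + y\right) = 42 + 6 y$)
$r = -13631$ ($r = -131 - 150 \left(42 + 6 \cdot 8\right) = -131 - 150 \left(42 + 48\right) = -131 - 13500 = -13631$)
$- r = \left(-1\right) \left(-13631\right) = 13631$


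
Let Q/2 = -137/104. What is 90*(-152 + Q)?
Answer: -361845/26 ≈ -13917.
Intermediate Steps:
Q = -137/52 (Q = 2*(-137/104) = -137/52 ≈ -2.6346)
90*(-152 + Q) = 90*(-152 - 137/52) = 90*(-8041/52) = -361845/26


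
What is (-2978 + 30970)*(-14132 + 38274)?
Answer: 675782864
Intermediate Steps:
(-2978 + 30970)*(-14132 + 38274) = 27992*24142 = 675782864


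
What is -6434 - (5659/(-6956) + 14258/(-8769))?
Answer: -10602890561/1648572 ≈ -6431.6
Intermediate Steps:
-6434 - (5659/(-6956) + 14258/(-8769)) = -6434 - (5659*(-1/6956) + 14258*(-1/8769)) = -6434 - (-5659/6956 - 14258/8769) = -6434 - 1*(-4021687/1648572) = -6434 + 4021687/1648572 = -10602890561/1648572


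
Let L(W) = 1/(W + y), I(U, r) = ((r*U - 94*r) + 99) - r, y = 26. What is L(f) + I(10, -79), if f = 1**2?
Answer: 183979/27 ≈ 6814.0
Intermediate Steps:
I(U, r) = 99 - 95*r + U*r (I(U, r) = ((U*r - 94*r) + 99) - r = ((-94*r + U*r) + 99) - r = (99 - 94*r + U*r) - r = 99 - 95*r + U*r)
f = 1
L(W) = 1/(26 + W) (L(W) = 1/(W + 26) = 1/(26 + W))
L(f) + I(10, -79) = 1/(26 + 1) + (99 - 95*(-79) + 10*(-79)) = 1/27 + (99 + 7505 - 790) = 1/27 + 6814 = 183979/27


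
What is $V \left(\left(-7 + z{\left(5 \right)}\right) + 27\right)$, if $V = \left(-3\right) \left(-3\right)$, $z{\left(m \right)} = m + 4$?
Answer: $261$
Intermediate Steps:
$z{\left(m \right)} = 4 + m$
$V = 9$
$V \left(\left(-7 + z{\left(5 \right)}\right) + 27\right) = 9 \left(\left(-7 + \left(4 + 5\right)\right) + 27\right) = 9 \left(\left(-7 + 9\right) + 27\right) = 9 \left(2 + 27\right) = 9 \cdot 29 = 261$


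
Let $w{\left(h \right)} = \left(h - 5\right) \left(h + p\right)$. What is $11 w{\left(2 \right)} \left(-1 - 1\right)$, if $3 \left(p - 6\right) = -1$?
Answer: $506$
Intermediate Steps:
$p = \frac{17}{3}$ ($p = 6 + \frac{1}{3} \left(-1\right) = 6 - \frac{1}{3} = \frac{17}{3} \approx 5.6667$)
$w{\left(h \right)} = \left(-5 + h\right) \left(\frac{17}{3} + h\right)$ ($w{\left(h \right)} = \left(h - 5\right) \left(h + \frac{17}{3}\right) = \left(-5 + h\right) \left(\frac{17}{3} + h\right)$)
$11 w{\left(2 \right)} \left(-1 - 1\right) = 11 \left(- \frac{85}{3} + 2^{2} + \frac{2}{3} \cdot 2\right) \left(-1 - 1\right) = 11 \left(- \frac{85}{3} + 4 + \frac{4}{3}\right) \left(-1 - 1\right) = 11 \left(-23\right) \left(-2\right) = \left(-253\right) \left(-2\right) = 506$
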